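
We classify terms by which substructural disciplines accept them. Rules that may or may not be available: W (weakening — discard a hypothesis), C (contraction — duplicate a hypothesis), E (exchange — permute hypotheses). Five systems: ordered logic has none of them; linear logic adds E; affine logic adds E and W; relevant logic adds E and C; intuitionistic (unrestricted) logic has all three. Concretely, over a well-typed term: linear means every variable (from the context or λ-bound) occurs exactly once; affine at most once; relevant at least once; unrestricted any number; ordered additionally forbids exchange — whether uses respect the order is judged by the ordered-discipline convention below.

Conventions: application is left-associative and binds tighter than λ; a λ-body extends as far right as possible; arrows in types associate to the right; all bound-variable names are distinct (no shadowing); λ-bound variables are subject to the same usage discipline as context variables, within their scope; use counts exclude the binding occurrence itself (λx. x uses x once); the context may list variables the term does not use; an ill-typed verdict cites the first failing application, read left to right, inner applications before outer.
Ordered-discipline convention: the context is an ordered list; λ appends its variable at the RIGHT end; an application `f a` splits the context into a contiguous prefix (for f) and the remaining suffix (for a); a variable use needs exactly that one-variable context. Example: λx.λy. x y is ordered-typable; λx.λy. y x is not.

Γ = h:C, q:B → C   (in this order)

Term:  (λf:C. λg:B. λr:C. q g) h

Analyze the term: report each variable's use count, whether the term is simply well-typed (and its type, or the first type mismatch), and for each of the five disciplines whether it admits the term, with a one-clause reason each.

variable uses: h=1; q=1; f [bound]=0; g [bound]=1; r [bound]=0
use order (left to right): q, g, h
typing: well-typed — term : B → C → C
ordered ✗ (f, r left unused)
linear ✗ (f, r left unused)
affine ✓ (at most one use each (h, q, f, g, r))
relevant ✗ (f, r left unused)
unrestricted ✓ (typability at B → C → C is all that's needed)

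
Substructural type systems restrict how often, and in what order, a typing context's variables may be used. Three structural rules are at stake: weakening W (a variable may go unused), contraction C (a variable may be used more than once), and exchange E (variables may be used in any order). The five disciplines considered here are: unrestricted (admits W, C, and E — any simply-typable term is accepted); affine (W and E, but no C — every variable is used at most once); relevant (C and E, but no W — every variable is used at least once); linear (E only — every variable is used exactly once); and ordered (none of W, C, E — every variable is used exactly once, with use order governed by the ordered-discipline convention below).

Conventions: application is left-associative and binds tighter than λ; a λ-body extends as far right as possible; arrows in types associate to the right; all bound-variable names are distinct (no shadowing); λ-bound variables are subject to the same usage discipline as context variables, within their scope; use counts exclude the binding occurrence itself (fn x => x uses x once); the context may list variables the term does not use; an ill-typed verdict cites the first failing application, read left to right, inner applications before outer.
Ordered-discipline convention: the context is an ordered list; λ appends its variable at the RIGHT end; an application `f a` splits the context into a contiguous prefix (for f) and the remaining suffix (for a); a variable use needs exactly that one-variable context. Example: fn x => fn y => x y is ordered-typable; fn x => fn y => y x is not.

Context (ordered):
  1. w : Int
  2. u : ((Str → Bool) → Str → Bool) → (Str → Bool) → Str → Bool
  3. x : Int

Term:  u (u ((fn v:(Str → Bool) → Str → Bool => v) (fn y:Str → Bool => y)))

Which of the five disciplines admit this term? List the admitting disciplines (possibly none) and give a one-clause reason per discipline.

accepted by: unrestricted
usage: w: 0×; u: 2×; x: 0×; v [bound]: 1×; y [bound]: 1×
left-to-right use order: u, u, v, y
typing: well-typed at (Str → Bool) → Str → Bool
ordered ✗ (uses contraction: u ×2; needs weakening: w, x unused)
linear ✗ (uses contraction: u ×2; needs weakening: w, x unused)
affine ✗ (uses contraction: u ×2)
relevant ✗ (needs weakening: w, x unused)
unrestricted ✓ (simply typable at (Str → Bool) → Str → Bool; W, C, E all held)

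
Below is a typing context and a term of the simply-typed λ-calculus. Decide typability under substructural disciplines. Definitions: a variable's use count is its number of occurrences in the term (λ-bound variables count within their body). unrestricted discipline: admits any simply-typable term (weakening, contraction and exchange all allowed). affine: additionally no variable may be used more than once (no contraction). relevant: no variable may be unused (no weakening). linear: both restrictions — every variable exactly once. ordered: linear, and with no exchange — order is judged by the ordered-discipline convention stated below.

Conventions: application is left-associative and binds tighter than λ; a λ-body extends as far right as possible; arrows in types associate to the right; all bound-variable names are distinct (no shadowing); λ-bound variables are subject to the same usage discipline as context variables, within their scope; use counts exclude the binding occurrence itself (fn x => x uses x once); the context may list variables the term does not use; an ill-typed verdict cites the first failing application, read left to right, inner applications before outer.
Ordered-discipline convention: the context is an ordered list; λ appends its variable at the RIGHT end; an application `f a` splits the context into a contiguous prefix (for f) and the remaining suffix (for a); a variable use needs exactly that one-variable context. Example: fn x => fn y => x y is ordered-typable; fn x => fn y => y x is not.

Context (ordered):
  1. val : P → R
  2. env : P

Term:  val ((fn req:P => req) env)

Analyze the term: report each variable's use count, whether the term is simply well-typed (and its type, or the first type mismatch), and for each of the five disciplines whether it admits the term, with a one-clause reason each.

usage: val ×1, env ×1, req (λ-bound) ×1
left-to-right use order: val, req, env
typing: well-typed at R
ordered ✓ (val, env, req once each; derivable with no W/C/E)
linear ✓ (val, env, req: one use apiece)
affine ✓ (none of val, env, req used more than once)
relevant ✓ (every one of val, env, req appears)
unrestricted ✓ (typability at R is all that's needed)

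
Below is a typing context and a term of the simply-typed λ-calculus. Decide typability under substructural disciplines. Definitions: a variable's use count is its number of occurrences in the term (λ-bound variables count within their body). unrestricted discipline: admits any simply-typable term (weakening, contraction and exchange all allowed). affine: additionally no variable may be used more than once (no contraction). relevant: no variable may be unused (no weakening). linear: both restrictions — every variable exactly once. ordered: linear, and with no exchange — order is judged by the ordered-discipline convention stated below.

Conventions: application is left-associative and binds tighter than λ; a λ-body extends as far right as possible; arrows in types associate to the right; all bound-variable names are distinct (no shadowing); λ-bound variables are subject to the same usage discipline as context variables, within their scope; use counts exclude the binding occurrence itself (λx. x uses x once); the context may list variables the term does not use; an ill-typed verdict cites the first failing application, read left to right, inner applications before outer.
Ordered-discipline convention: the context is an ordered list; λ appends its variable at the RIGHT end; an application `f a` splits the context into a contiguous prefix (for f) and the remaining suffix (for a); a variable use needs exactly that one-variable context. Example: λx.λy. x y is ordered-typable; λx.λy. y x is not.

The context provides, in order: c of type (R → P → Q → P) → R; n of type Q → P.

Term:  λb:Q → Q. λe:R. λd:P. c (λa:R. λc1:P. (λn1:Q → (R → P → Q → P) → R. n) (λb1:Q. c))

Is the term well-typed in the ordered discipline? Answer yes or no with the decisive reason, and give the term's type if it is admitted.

no — needs contraction — c ×2; needs weakening: b, e, d, a, c1, n1, b1 unused
counts: c: 2×, n: 1×, b (bound): 0×, e (bound): 0×, d (bound): 0×, a (bound): 0×, c1 (bound): 0×, n1 (bound): 0×, b1 (bound): 0×
use order (left to right): c, n, c
typing: well-typed at (Q → Q) → R → P → R
per-discipline verdicts: ordered ✗ | linear ✗ | affine ✗ | relevant ✗ | unrestricted ✓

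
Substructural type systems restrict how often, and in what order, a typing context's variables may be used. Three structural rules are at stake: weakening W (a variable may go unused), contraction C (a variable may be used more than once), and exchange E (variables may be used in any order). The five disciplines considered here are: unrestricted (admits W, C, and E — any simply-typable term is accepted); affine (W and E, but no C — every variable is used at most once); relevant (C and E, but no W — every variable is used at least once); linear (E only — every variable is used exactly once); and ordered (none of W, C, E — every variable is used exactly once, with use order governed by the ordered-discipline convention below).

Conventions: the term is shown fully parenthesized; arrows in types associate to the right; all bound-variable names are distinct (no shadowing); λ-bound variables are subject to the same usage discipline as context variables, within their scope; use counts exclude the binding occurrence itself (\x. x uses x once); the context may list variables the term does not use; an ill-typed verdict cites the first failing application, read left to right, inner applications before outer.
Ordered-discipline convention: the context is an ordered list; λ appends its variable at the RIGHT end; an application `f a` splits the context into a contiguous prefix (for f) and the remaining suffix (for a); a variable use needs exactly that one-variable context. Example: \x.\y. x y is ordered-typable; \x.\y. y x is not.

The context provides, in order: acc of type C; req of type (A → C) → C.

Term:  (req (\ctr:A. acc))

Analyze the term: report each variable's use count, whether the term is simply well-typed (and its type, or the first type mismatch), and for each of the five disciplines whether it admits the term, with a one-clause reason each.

use counts: acc=1, req=1, ctr (bound)=0
left-to-right use order: req, acc
typing: well-typed — term : C
ordered: ✗ — ctr left unused
linear: ✗ — ctr left unused
affine: ✓ — acc, req, ctr: no repeats, contraction unneeded
relevant: ✗ — ctr left unused
unrestricted: ✓ — well-typed at C; no restrictions here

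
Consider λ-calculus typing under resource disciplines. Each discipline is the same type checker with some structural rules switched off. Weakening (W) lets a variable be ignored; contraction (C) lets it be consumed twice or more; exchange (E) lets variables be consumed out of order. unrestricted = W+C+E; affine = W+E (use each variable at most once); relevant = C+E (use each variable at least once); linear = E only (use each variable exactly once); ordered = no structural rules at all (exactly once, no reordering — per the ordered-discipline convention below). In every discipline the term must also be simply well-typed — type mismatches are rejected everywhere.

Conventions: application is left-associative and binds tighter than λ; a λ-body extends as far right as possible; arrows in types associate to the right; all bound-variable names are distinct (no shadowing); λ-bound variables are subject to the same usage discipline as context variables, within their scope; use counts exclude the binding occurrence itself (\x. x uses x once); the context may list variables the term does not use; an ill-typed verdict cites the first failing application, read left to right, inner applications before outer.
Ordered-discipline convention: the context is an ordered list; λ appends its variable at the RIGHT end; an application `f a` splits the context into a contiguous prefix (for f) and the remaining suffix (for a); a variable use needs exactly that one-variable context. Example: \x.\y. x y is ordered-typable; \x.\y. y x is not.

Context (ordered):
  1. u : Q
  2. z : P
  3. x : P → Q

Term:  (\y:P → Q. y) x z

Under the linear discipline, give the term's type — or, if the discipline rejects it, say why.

not well-typed under linear — u never used (weakening)
variable uses: u: 0×; z: 1×; x: 1×; y (bound): 1×
uses in reading order: y, x, z
typing: well-typed at Q
per-discipline verdicts: ordered ✗ | linear ✗ | affine ✓ | relevant ✗ | unrestricted ✓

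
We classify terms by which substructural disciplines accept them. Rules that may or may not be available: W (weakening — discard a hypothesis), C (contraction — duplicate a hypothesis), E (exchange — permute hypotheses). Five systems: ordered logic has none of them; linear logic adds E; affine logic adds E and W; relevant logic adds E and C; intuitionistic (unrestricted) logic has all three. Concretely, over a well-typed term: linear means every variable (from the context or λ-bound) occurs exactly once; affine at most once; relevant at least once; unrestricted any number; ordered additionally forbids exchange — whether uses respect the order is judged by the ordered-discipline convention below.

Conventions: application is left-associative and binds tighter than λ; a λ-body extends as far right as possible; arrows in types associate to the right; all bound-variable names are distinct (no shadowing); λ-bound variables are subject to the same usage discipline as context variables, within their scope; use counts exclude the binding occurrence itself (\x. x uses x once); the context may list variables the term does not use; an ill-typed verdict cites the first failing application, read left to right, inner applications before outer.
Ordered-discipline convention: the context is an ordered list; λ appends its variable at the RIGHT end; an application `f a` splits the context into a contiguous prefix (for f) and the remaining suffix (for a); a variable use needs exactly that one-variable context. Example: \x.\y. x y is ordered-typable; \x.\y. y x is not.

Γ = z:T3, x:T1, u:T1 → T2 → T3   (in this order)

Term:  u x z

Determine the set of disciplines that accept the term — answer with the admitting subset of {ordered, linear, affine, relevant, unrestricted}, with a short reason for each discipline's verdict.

admitted in: none
counts: z: 1×; x: 1×; u: 1×
uses in reading order: u, x, z
typing: ill-typed: an application expects T2 but receives T3
ordered ✗ (the type mismatch rejects it)
linear ✗ (not simply typable)
affine ✗ (fails simple typing)
relevant ✗ (a type mismatch blocks all five)
unrestricted ✗ (the type mismatch rejects it)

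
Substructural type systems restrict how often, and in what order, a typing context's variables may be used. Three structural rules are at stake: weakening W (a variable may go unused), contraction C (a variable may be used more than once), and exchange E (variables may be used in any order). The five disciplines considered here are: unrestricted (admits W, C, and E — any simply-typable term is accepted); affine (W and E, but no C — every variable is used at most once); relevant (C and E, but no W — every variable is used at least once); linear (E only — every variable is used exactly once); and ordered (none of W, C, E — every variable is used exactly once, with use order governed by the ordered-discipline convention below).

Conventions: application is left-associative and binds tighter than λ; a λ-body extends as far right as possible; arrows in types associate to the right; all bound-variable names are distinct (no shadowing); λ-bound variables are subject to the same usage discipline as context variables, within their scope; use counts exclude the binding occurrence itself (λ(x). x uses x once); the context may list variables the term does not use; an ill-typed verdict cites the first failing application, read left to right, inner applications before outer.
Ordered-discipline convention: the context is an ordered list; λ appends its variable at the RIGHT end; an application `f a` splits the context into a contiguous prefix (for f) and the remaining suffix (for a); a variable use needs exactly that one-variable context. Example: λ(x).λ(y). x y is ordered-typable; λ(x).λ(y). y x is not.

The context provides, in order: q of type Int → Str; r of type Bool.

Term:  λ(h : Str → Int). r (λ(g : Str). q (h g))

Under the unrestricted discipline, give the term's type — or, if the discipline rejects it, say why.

not well-typed under unrestricted — fails simple typing
use counts: q=1, r=1, h (bound)=1, g (bound)=1
use order (left to right): r, q, h, g
typing: ill-typed: applying a non-function (Bool)
summary: ordered ✗ · linear ✗ · affine ✗ · relevant ✗ · unrestricted ✗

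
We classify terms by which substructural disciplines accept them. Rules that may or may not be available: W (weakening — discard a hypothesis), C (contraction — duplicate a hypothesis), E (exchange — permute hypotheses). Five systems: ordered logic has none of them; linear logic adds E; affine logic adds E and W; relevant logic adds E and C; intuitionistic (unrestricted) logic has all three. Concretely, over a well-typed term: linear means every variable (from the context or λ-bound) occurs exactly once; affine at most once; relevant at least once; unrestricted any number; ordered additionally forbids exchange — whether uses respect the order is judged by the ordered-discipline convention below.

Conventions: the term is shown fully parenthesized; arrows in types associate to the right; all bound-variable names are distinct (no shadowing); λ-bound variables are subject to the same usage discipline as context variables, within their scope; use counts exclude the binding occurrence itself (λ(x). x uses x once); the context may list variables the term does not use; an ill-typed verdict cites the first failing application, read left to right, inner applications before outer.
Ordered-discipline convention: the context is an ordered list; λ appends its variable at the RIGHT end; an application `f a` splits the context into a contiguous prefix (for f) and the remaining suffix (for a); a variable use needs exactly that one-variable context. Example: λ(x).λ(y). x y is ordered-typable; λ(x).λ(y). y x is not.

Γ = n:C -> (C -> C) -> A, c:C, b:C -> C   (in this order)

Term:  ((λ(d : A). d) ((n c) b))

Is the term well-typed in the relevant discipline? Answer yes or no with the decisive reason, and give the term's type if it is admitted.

yes — n, c, b, d: all used, weakening unneeded; term : A
usage: n: 1; c: 1; b: 1; d (bound): 1
order of uses: d, n, c, b
typing: well-typed at A
summary: ordered ✓ · linear ✓ · affine ✓ · relevant ✓ · unrestricted ✓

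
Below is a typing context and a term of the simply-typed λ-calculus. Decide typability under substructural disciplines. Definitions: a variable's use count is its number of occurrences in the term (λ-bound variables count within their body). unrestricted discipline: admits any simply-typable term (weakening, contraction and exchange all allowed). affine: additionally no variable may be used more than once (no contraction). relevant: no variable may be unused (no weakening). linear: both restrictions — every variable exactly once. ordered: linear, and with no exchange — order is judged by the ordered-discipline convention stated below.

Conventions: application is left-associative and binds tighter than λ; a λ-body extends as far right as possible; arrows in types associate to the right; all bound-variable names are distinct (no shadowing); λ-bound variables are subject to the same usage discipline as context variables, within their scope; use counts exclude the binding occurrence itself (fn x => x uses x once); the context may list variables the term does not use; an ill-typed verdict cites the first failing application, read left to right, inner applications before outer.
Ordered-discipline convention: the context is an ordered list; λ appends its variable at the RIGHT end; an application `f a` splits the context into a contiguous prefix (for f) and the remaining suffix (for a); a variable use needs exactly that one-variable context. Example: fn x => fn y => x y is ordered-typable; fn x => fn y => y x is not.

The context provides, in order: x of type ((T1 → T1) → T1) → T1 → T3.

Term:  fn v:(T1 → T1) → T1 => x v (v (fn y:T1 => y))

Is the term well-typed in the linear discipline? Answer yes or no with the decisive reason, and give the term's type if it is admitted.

no — uses contraction: v ×2
counts: x: 1; v [bound]: 2; y [bound]: 1
use order (left to right): x, v, v, y
typing: ✓ — ((T1 → T1) → T1) → T3
per-discipline verdicts: ordered ✗; linear ✗; affine ✗; relevant ✓; unrestricted ✓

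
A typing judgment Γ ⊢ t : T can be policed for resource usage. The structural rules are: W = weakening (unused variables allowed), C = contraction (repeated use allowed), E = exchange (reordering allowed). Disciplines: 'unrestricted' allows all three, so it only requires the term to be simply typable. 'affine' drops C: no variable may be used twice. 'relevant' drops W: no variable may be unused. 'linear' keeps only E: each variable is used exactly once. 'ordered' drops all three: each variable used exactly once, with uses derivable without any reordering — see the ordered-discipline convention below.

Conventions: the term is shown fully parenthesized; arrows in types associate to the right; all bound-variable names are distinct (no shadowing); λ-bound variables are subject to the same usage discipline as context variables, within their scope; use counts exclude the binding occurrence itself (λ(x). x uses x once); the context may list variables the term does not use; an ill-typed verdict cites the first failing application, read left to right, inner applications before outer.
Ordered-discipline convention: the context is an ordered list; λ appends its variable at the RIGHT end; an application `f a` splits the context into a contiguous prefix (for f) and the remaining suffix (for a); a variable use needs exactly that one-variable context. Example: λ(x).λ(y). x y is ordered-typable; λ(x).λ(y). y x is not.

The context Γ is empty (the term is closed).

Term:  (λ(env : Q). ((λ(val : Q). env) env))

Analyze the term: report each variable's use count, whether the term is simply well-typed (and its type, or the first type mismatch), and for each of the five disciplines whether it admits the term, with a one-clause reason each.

use counts: env [bound] ×2; val [bound] ×0
order of uses: env, env
typing: well-typed — term : Q -> Q
ordered: ✗, repeated use of env ×2; needs weakening: val unused
linear: ✗, repeated use of env ×2; needs weakening: val unused
affine: ✗, repeated use of env ×2
relevant: ✗, needs weakening: val unused
unrestricted: ✓, simply typable at Q -> Q; W, C, E all held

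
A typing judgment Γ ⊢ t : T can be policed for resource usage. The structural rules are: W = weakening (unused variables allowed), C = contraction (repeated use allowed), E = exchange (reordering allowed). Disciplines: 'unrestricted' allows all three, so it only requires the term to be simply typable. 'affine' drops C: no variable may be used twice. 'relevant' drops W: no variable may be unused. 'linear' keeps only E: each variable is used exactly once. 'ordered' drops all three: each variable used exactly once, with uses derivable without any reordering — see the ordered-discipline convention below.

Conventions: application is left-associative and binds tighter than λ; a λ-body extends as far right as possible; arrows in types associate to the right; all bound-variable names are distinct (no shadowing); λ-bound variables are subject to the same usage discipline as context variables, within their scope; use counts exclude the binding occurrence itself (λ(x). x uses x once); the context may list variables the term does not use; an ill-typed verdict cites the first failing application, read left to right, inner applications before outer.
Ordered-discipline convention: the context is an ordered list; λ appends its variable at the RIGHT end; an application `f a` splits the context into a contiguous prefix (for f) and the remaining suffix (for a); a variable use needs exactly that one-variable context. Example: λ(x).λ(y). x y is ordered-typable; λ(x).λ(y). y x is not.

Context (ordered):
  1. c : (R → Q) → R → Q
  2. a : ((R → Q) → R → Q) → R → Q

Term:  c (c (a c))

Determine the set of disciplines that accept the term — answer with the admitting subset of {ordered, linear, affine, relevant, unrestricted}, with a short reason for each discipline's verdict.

accepted by: relevant, unrestricted
counts: c: 3×; a: 1×
uses in reading order: c, c, a, c
typing: the term checks, with type R → Q
ordered: ✗, repeated use of c ×3
linear: ✗, repeated use of c ×3
affine: ✗, repeated use of c ×3
relevant: ✓, at least one use each (c, a)
unrestricted: ✓, well-typed at R → Q; no restrictions here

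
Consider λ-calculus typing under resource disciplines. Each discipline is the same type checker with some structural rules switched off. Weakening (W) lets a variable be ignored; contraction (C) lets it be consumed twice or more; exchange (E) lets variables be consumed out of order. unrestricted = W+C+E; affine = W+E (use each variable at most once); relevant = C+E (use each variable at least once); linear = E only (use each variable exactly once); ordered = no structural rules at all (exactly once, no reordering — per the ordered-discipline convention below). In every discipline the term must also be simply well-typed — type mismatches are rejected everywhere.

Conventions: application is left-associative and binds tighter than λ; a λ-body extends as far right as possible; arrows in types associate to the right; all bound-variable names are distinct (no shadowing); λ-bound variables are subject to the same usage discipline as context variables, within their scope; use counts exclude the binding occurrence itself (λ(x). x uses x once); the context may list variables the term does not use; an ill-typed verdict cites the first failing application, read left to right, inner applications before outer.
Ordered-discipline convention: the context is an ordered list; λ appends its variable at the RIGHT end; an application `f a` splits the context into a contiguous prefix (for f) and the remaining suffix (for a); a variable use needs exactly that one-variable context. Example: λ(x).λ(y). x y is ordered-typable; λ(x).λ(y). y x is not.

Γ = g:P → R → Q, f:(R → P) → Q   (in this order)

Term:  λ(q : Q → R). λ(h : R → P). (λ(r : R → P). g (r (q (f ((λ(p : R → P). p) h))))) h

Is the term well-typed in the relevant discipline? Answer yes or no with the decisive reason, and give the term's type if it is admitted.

yes — g, f, q, h, r, p: all used, weakening unneeded; term : (Q → R) → (R → P) → R → Q
counts: g: 1; f: 1; q (λ-bound): 1; h (λ-bound): 2; r (λ-bound): 1; p (λ-bound): 1
left-to-right use order: g, r, q, f, p, h, h
typing: the term checks, with type (Q → R) → (R → P) → R → Q
across the five disciplines: ordered ✗ | linear ✗ | affine ✗ | relevant ✓ | unrestricted ✓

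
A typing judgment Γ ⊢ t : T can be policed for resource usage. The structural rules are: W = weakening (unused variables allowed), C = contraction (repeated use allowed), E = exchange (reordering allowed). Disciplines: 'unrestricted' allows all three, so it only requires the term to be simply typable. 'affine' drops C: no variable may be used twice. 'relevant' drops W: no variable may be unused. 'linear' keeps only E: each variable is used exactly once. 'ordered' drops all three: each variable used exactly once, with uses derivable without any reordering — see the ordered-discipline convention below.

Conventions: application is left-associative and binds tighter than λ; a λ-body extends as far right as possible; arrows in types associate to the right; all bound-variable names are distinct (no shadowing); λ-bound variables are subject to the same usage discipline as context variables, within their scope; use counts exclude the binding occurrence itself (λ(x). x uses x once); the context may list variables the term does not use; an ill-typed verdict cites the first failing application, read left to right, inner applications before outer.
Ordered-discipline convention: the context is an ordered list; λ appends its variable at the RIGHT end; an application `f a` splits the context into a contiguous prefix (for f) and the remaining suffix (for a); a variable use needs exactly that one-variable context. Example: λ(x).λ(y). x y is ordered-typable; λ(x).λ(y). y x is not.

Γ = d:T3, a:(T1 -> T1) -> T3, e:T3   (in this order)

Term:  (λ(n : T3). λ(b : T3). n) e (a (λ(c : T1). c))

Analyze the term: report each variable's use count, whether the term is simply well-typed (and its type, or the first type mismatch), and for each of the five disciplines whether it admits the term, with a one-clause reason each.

counts: d: 0; a: 1; e: 1; n [bound]: 1; b [bound]: 0; c [bound]: 1
left-to-right use order: n, e, a, c
typing: ✓ — T3
ordered ✗ (d, b left unused)
linear ✗ (d, b left unused)
affine ✓ (no duplicate uses among d, a, e, n, b, c)
relevant ✗ (d, b left unused)
unrestricted ✓ (well-typed at T3; no restrictions here)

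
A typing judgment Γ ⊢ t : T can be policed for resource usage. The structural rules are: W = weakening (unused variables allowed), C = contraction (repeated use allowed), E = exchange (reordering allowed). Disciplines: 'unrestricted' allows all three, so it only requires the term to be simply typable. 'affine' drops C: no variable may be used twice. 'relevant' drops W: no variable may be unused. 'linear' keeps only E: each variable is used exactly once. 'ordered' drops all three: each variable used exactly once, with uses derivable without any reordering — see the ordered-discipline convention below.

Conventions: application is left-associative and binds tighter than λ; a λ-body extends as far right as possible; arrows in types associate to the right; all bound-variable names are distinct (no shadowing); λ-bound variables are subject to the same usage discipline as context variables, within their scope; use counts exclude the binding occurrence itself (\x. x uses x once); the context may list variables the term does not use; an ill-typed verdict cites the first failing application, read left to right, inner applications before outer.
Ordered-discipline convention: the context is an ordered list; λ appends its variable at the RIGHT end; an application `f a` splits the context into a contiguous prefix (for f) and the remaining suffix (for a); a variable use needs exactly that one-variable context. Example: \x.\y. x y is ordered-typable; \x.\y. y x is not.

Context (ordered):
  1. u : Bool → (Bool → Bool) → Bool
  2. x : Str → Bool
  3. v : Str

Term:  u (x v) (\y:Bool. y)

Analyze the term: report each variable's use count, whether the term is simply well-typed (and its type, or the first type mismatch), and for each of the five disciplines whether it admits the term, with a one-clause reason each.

usage: u ×1, x ×1, v ×1, y (λ-bound) ×1
uses in reading order: u, x, v, y
typing: ✓ — Bool
ordered: ✓ — u, x, v, y: once each, no exchange needed
linear: ✓ — single use per variable (u, x, v, y)
affine: ✓ — u, x, v, y: no repeats, contraction unneeded
relevant: ✓ — u, x, v, y: all used, weakening unneeded
unrestricted: ✓ — type-checks (Bool) and nothing is barred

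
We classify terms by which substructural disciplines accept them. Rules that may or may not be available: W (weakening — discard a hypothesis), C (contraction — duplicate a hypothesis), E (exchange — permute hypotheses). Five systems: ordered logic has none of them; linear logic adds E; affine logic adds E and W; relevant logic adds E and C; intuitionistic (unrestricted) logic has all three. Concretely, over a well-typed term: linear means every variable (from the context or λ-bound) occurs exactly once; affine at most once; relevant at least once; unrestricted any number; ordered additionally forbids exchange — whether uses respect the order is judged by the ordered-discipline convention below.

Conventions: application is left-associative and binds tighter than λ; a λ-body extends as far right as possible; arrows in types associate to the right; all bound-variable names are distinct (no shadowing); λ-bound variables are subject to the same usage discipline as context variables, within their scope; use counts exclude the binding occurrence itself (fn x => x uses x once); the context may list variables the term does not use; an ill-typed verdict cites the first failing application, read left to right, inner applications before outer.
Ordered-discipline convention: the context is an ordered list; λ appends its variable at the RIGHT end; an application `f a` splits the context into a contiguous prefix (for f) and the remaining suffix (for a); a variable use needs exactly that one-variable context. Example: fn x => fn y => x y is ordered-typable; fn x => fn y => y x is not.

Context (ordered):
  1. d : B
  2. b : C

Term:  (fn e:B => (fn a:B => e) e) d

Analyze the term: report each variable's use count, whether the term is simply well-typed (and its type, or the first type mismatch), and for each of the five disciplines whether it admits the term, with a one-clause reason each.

variable uses: d: 1, b: 0, e [bound]: 2, a [bound]: 0
left-to-right use order: e, e, d
typing: the term checks, with type B
ordered: ✗, uses contraction: e ×2; b, a left unused
linear: ✗, uses contraction: e ×2; b, a left unused
affine: ✗, uses contraction: e ×2
relevant: ✗, b, a left unused
unrestricted: ✓, type-checks (B) and nothing is barred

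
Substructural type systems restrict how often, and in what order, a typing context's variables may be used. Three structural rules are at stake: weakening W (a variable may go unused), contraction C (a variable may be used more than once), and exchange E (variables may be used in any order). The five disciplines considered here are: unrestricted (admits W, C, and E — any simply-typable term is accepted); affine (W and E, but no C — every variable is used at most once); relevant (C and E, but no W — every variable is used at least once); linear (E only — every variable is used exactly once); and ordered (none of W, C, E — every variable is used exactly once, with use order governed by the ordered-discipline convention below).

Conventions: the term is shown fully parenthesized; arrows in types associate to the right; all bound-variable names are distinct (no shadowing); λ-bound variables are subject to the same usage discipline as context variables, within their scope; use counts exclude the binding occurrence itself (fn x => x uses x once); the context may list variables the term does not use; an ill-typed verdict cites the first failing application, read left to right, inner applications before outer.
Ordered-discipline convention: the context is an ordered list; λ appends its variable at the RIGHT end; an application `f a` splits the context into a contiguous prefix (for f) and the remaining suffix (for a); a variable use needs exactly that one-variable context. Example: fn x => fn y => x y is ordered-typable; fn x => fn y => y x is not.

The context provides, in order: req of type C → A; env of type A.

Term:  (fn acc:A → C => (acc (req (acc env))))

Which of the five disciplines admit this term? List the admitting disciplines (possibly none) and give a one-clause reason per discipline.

admitted in: relevant, unrestricted
usage: req: 1×, env: 1×, acc (bound): 2×
left-to-right use order: acc, req, acc, env
typing: well-typed — term : (A → C) → C
ordered ✗ (needs contraction — acc ×2)
linear ✗ (needs contraction — acc ×2)
affine ✗ (needs contraction — acc ×2)
relevant ✓ (req, env, acc: all used, weakening unneeded)
unrestricted ✓ (simply typable at (A → C) → C; W, C, E all held)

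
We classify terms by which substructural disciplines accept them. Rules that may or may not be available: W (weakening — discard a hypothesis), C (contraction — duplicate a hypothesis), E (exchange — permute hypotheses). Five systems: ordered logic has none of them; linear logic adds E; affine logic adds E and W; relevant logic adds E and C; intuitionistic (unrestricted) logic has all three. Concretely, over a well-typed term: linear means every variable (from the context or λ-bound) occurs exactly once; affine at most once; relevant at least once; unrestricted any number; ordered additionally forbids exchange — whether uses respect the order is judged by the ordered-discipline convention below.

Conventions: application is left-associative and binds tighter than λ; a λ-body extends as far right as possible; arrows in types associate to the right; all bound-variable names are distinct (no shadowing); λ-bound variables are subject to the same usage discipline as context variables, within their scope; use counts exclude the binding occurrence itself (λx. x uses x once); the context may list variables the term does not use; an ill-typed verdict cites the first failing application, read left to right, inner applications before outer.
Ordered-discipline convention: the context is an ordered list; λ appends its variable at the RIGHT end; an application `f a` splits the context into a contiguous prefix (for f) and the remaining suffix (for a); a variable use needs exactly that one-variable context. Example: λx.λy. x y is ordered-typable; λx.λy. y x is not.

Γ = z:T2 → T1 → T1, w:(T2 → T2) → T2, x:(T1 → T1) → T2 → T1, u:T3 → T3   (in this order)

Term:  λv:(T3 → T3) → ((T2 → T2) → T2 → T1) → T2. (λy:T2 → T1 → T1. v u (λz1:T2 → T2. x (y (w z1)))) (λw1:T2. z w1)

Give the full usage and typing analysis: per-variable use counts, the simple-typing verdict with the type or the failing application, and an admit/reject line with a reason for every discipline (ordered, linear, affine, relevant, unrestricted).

usage: z ×1; w ×1; x ×1; u ×1; v [bound] ×1; y [bound] ×1; z1 [bound] ×1; w1 [bound] ×1
use order (left to right): v, u, x, y, w, z1, z, w1
typing: well-typed — term : ((T3 → T3) → ((T2 → T2) → T2 → T1) → T2) → T2
ordered: ✗, no ordered split (uses run v, u, x, y, w, z1, z, w1)
linear: ✓, exactly-once usage across z, w, x, u, v, y, z1, w1
affine: ✓, none of z, w, x, u, v, y, z1, w1 used more than once
relevant: ✓, at least one use each (z, w, x, u, v, y, z1, w1)
unrestricted: ✓, well-typed at ((T3 → T3) → ((T2 → T2) → T2 → T1) → T2) → T2; no restrictions here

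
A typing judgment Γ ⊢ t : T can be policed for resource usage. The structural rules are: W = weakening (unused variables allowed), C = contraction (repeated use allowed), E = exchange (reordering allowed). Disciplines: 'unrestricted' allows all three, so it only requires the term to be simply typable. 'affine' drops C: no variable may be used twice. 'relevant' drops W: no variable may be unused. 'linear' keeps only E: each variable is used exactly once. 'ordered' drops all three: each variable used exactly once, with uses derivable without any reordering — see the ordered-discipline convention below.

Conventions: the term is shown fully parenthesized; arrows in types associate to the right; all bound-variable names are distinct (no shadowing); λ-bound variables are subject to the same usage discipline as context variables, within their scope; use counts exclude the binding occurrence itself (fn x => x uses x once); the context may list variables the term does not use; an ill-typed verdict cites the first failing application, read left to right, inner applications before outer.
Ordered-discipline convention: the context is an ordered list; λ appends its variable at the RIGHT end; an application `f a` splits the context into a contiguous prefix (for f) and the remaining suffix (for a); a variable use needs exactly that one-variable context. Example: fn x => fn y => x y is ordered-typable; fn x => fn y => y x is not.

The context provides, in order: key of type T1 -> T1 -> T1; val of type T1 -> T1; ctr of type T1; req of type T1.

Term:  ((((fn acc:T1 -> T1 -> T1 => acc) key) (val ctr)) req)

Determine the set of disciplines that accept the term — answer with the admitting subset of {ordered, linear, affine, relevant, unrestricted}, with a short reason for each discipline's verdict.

accepted by: ordered, linear, affine, relevant, unrestricted
counts: key: 1×; val: 1×; ctr: 1×; req: 1×; acc (bound): 1×
order of uses: acc, key, val, ctr, req
typing: the term checks, with type T1
ordered: ✓, key, val, ctr, req, acc once each; derivable with no W/C/E
linear: ✓, single use per variable (key, val, ctr, req, acc)
affine: ✓, key, val, ctr, req, acc: no repeats, contraction unneeded
relevant: ✓, none of key, val, ctr, req, acc goes unused
unrestricted: ✓, simply typable at T1; W, C, E all held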